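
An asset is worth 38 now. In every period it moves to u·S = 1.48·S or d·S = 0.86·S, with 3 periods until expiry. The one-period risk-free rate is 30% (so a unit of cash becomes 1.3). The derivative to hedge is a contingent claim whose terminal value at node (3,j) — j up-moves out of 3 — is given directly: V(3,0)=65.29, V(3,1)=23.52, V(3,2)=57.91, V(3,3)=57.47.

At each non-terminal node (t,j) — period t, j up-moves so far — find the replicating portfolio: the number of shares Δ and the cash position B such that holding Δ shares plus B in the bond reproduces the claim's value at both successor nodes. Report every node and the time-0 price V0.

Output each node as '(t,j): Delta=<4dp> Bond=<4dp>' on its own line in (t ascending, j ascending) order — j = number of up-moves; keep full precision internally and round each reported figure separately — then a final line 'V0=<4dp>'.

The replicating-portfolio and risk-neutral prices coincide; use p* = (1.3−0.86)/(1.48−0.86) = 0.7097 for the latter.
Terminal values V(3,·): V(3,0)=65.2900, V(3,1)=23.5200, V(3,2)=57.9100, V(3,3)=57.4700
(2,0): S=28.1048. Δ = (V_up−V_dn)/(S_up−S_dn) = (23.5200−65.2900)/(41.5951−24.1701) = -2.3971. V = [p*·23.5200 + (1−p*)·65.2900]/1.3 = 27.4206. B = V − Δ·S = 94.7916.
(2,1): S=48.3664. Δ = (V_up−V_dn)/(S_up−S_dn) = (57.9100−23.5200)/(71.5823−41.5951) = 1.1468. V = [p*·57.9100 + (1−p*)·23.5200]/1.3 = 36.8660. B = V − Δ·S = -18.6017.
(2,2): S=83.2352. Δ = (V_up−V_dn)/(S_up−S_dn) = (57.4700−57.9100)/(123.1881−71.5823) = -0.0085. V = [p*·57.4700 + (1−p*)·57.9100]/1.3 = 44.3060. B = V − Δ·S = 45.0156.
(1,0): S=32.6800. Δ = (V_up−V_dn)/(S_up−S_dn) = (36.8660−27.4206)/(48.3664−28.1048) = 0.4662. V = [p*·36.8660 + (1−p*)·27.4206]/1.3 = 26.2491. B = V − Δ·S = 11.0145.
(1,1): S=56.2400. Δ = (V_up−V_dn)/(S_up−S_dn) = (44.3060−36.8660)/(83.2352−48.3664) = 0.2134. V = [p*·44.3060 + (1−p*)·36.8660]/1.3 = 32.4200. B = V − Δ·S = 20.4201.
(0,0): S=38.0000. Δ = (V_up−V_dn)/(S_up−S_dn) = (32.4200−26.2491)/(56.2400−32.6800) = 0.2619. V = [p*·32.4200 + (1−p*)·26.2491]/1.3 = 23.5603. B = V − Δ·S = 13.6072.
Root portfolio cost Δ·38+B reproduces V0=23.5603.

(0,0): Delta=0.2619 Bond=13.6072
(1,0): Delta=0.4662 Bond=11.0145
(1,1): Delta=0.2134 Bond=20.4201
(2,0): Delta=-2.3971 Bond=94.7916
(2,1): Delta=1.1468 Bond=-18.6017
(2,2): Delta=-0.0085 Bond=45.0156
V0=23.5603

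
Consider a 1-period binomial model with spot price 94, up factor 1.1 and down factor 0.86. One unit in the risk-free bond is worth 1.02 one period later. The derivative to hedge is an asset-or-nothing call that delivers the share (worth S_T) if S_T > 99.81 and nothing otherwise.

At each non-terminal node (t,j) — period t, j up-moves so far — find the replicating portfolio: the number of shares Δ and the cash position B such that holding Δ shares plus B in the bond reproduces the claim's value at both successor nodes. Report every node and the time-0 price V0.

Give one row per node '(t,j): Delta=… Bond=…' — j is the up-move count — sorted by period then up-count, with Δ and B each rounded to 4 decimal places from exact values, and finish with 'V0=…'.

(0,0): Delta=4.5833 Bond=-363.2516
V0=67.5817

The replicating-portfolio and risk-neutral prices coincide; use p* = (1.02−0.86)/(1.1−0.86) = 0.6667 for the latter.
Terminal payoffs: V(1,0)=0.0000, V(1,1)=103.4000
Node (0,0) S=94.0000: V=(p*·103.4000+(1−p*)·0.0000)/1.02=67.5817; Δ=(103.4000−0.0000)/(103.4000−80.8400)=4.5833; B=V−Δ·S=-363.2516
The time-0 hedge costs 67.5817, which is the no-arbitrage price.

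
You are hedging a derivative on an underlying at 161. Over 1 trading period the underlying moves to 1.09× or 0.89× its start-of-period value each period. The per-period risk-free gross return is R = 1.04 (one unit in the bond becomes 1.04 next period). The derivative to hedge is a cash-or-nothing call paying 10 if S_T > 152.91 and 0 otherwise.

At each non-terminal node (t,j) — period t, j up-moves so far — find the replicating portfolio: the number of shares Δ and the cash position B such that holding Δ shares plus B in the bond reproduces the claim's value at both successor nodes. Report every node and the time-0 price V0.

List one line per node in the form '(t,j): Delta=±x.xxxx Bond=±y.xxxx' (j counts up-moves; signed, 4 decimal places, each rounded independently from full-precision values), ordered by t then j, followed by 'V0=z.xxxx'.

Risk-neutral probability p* = (R−d)/(u−d) = (1.04−0.89)/(1.09−0.89) = 0.7500.
Payoff layer (t=1): V(1,0)=0.0000, V(1,1)=10.0000
(0,0): S=161.0000. Δ = (V_up−V_dn)/(S_up−S_dn) = (10.0000−0.0000)/(175.4900−143.2900) = 0.3106. V = [p*·10.0000 + (1−p*)·0.0000]/1.04 = 7.2115. B = V − Δ·S = -42.7885.
Root portfolio cost Δ·161+B reproduces V0=7.2115.

(0,0): Delta=0.3106 Bond=-42.7885
V0=7.2115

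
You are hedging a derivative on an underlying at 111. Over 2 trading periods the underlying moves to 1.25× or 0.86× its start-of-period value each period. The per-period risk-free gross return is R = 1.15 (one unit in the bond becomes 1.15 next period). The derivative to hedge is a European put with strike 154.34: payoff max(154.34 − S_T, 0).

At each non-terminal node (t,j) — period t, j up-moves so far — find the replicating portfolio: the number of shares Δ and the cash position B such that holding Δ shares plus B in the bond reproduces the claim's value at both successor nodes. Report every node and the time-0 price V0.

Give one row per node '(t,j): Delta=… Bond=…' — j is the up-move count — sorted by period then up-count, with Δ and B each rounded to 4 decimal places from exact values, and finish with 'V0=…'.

No-arbitrage ⇒ martingale measure with p* = (R−d)/(u−d) = 0.7436.
Terminal values V(2,·): V(2,0)=72.2444, V(2,1)=35.0150, V(2,2)=0.0000
Node (1,0) S=95.4600: V=(p*·35.0150+(1−p*)·72.2444)/1.15=38.7487; Δ=(35.0150−72.2444)/(119.3250−82.0956)=-1.0000; B=V−Δ·S=134.2087
Node (1,1) S=138.7500: V=(p*·0.0000+(1−p*)·35.0150)/1.15=7.8071; Δ=(0.0000−35.0150)/(173.4375−119.3250)=-0.6471; B=V−Δ·S=97.5892
Node (0,0) S=111.0000: V=(p*·7.8071+(1−p*)·38.7487)/1.15=13.6877; Δ=(7.8071−38.7487)/(138.7500−95.4600)=-0.7148; B=V−Δ·S=93.0250
Self-financing check: at every node Δ·S+B equals the discounted successor values.

(0,0): Delta=-0.7148 Bond=93.0250
(1,0): Delta=-1.0000 Bond=134.2087
(1,1): Delta=-0.6471 Bond=97.5892
V0=13.6877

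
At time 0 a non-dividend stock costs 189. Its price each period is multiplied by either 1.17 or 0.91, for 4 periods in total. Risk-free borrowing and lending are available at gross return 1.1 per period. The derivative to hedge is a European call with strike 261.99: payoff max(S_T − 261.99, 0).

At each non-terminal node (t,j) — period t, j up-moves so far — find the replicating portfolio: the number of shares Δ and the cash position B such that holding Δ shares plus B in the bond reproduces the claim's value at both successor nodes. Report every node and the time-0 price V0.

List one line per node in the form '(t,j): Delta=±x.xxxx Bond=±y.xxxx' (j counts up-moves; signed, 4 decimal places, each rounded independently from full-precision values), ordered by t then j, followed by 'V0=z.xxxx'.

(0,0): Delta=0.5584 Bond=-83.7225
(1,0): Delta=0.1330 Bond=-18.9175
(1,1): Delta=0.6804 Bond=-119.0548
(2,0): Delta=0.0000 Bond=0.0000
(2,1): Delta=0.1711 Bond=-28.4758
(2,2): Delta=0.8263 Bond=-168.7177
(3,0): Delta=0.0000 Bond=0.0000
(3,1): Delta=0.0000 Bond=0.0000
(3,2): Delta=0.2201 Bond=-42.8636
(3,3): Delta=1.0000 Bond=-238.1727
V0=21.8210

Risk-neutral probability p* = (R−d)/(u−d) = (1.1−0.91)/(1.17−0.91) = 0.7308.
Payoff layer (t=4): V(4,0)=0.0000, V(4,1)=0.0000, V(4,2)=0.0000, V(4,3)=13.4714, V(4,4)=92.1747
(3,0): S=142.4249. Δ = (V_up−V_dn)/(S_up−S_dn) = (0.0000−0.0000)/(166.6372−129.6067) = 0.0000. V = [p*·0.0000 + (1−p*)·0.0000]/1.1 = 0.0000. B = V − Δ·S = 0.0000.
(3,1): S=183.1178. Δ = (V_up−V_dn)/(S_up−S_dn) = (0.0000−0.0000)/(214.2478−166.6372) = 0.0000. V = [p*·0.0000 + (1−p*)·0.0000]/1.1 = 0.0000. B = V − Δ·S = 0.0000.
(3,2): S=235.4371. Δ = (V_up−V_dn)/(S_up−S_dn) = (13.4714−0.0000)/(275.4614−214.2478) = 0.2201. V = [p*·13.4714 + (1−p*)·0.0000]/1.1 = 8.9495. B = V − Δ·S = -42.8636.
(3,3): S=302.7049. Δ = (V_up−V_dn)/(S_up−S_dn) = (92.1747−13.4714)/(354.1647−275.4614) = 1.0000. V = [p*·92.1747 + (1−p*)·13.4714]/1.1 = 64.5321. B = V − Δ·S = -238.1727.
(2,0): S=156.5109. Δ = (V_up−V_dn)/(S_up−S_dn) = (0.0000−0.0000)/(183.1178−142.4249) = 0.0000. V = [p*·0.0000 + (1−p*)·0.0000]/1.1 = 0.0000. B = V − Δ·S = 0.0000.
(2,1): S=201.2283. Δ = (V_up−V_dn)/(S_up−S_dn) = (8.9495−0.0000)/(235.4371−183.1178) = 0.1711. V = [p*·8.9495 + (1−p*)·0.0000]/1.1 = 5.9455. B = V − Δ·S = -28.4758.
(2,2): S=258.7221. Δ = (V_up−V_dn)/(S_up−S_dn) = (64.5321−8.9495)/(302.7049−235.4371) = 0.8263. V = [p*·64.5321 + (1−p*)·8.9495]/1.1 = 45.0614. B = V − Δ·S = -168.7177.
(1,0): S=171.9900. Δ = (V_up−V_dn)/(S_up−S_dn) = (5.9455−0.0000)/(201.2283−156.5109) = 0.1330. V = [p*·5.9455 + (1−p*)·0.0000]/1.1 = 3.9498. B = V − Δ·S = -18.9175.
(1,1): S=221.1300. Δ = (V_up−V_dn)/(S_up−S_dn) = (45.0614−5.9455)/(258.7221−201.2283) = 0.6804. V = [p*·45.0614 + (1−p*)·5.9455]/1.1 = 31.3911. B = V − Δ·S = -119.0548.
(0,0): S=189.0000. Δ = (V_up−V_dn)/(S_up−S_dn) = (31.3911−3.9498)/(221.1300−171.9900) = 0.5584. V = [p*·31.3911 + (1−p*)·3.9498]/1.1 = 21.8210. B = V − Δ·S = -83.7225.
Root portfolio cost Δ·189+B reproduces V0=21.8210.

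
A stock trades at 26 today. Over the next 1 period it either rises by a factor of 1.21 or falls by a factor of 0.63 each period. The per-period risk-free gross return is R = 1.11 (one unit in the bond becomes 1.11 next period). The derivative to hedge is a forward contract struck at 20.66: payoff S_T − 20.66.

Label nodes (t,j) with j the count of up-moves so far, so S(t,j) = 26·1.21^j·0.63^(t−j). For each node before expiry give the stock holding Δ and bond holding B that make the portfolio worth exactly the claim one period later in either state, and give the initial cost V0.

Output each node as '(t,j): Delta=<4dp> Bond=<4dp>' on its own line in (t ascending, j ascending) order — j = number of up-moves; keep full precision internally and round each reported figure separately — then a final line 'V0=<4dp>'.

Since d<R<u, set p* = (R−d)/(u−d) = 0.8276; price each node as the discounted p*-expectation of its children.
At expiry t=1: V(1,0)=-4.2800, V(1,1)=10.8000
Node (0,0) S=26.0000: V=(p*·10.8000+(1−p*)·-4.2800)/1.11=7.3874; Δ=(10.8000−-4.2800)/(31.4600−16.3800)=1.0000; B=V−Δ·S=-18.6126
Root portfolio cost Δ·26+B reproduces V0=7.3874.

(0,0): Delta=1.0000 Bond=-18.6126
V0=7.3874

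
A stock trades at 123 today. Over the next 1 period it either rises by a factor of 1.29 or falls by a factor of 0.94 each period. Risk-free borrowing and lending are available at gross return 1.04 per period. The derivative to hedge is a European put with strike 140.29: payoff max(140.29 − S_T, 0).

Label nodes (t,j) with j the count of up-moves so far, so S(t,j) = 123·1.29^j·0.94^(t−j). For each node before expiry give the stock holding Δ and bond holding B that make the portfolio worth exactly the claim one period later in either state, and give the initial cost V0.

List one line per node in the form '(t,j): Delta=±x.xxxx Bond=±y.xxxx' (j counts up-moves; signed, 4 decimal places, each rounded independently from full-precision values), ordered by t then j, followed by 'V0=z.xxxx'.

(0,0): Delta=-0.5731 Bond=87.4294
V0=16.9437

The replicating-portfolio and risk-neutral prices coincide; use p* = (1.04−0.94)/(1.29−0.94) = 0.2857 for the latter.
Terminal payoffs: V(1,0)=24.6700, V(1,1)=0.0000
Node (0,0) S=123.0000: V=(p*·0.0000+(1−p*)·24.6700)/1.04=16.9437; Δ=(0.0000−24.6700)/(158.6700−115.6200)=-0.5731; B=V−Δ·S=87.4294
Self-financing check: at every node Δ·S+B equals the discounted successor values.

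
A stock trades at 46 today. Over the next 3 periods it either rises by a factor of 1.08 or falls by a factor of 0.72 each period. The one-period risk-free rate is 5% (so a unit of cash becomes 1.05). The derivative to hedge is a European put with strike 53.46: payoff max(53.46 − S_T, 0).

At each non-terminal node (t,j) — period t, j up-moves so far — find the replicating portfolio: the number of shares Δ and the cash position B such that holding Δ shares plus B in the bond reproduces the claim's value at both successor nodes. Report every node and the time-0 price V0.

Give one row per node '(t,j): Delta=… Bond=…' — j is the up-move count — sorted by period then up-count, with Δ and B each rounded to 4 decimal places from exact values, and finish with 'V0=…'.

The replicating-portfolio and risk-neutral prices coincide; use p* = (1.05−0.72)/(1.08−0.72) = 0.9167 for the latter.
At expiry t=3: V(3,0)=36.2906, V(3,1)=27.7059, V(3,2)=14.8288, V(3,3)=0.0000
Node (2,0) S=23.8464: V=(p*·27.7059+(1−p*)·36.2906)/1.05=27.0679; Δ=(27.7059−36.2906)/(25.7541−17.1694)=-1.0000; B=V−Δ·S=50.9143
Node (2,1) S=35.7696: V=(p*·14.8288+(1−p*)·27.7059)/1.05=15.1447; Δ=(14.8288−27.7059)/(38.6312−25.7541)=-1.0000; B=V−Δ·S=50.9143
Node (2,2) S=53.6544: V=(p*·0.0000+(1−p*)·14.8288)/1.05=1.1769; Δ=(0.0000−14.8288)/(57.9468−38.6312)=-0.7677; B=V−Δ·S=42.3681
Node (1,0) S=33.1200: V=(p*·15.1447+(1−p*)·27.0679)/1.05=15.3698; Δ=(15.1447−27.0679)/(35.7696−23.8464)=-1.0000; B=V−Δ·S=48.4898
Node (1,1) S=49.6800: V=(p*·1.1769+(1−p*)·15.1447)/1.05=2.2294; Δ=(1.1769−15.1447)/(53.6544−35.7696)=-0.7810; B=V−Δ·S=41.0288
Node (0,0) S=46.0000: V=(p*·2.2294+(1−p*)·15.3698)/1.05=3.1661; Δ=(2.2294−15.3698)/(49.6800−33.1200)=-0.7935; B=V−Δ·S=39.6672
The time-0 hedge costs 3.1661, which is the no-arbitrage price.

(0,0): Delta=-0.7935 Bond=39.6672
(1,0): Delta=-1.0000 Bond=48.4898
(1,1): Delta=-0.7810 Bond=41.0288
(2,0): Delta=-1.0000 Bond=50.9143
(2,1): Delta=-1.0000 Bond=50.9143
(2,2): Delta=-0.7677 Bond=42.3681
V0=3.1661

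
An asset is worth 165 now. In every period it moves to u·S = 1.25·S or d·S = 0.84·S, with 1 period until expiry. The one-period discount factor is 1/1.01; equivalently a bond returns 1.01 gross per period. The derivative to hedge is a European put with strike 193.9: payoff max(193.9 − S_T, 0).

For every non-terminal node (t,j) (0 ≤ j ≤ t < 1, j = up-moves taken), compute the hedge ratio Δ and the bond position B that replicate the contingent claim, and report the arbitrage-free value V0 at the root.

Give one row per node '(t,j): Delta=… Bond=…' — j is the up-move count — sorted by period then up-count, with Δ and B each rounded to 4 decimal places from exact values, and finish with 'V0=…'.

Under the risk-neutral measure, an up-move has probability p* = (R−d)/(u−d) = 0.4146 and values discount at R = 1.01.
At expiry t=1: V(1,0)=55.3000, V(1,1)=0.0000
(0,0): S=165.0000. Δ = (V_up−V_dn)/(S_up−S_dn) = (0.0000−55.3000)/(206.2500−138.6000) = -0.8174. V = [p*·0.0000 + (1−p*)·55.3000]/1.01 = 32.0502. B = V − Δ·S = 166.9283.
The time-0 hedge costs 32.0502, which is the no-arbitrage price.

(0,0): Delta=-0.8174 Bond=166.9283
V0=32.0502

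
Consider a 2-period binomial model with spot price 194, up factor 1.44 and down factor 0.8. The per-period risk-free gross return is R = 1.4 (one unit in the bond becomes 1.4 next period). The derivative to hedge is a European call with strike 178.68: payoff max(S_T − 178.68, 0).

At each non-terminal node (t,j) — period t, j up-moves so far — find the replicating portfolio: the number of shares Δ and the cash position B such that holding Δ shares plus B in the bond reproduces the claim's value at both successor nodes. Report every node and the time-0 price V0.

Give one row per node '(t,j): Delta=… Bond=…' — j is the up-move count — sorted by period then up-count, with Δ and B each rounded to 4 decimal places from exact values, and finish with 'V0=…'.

Since d<R<u, set p* = (R−d)/(u−d) = 0.9375; price each node as the discounted p*-expectation of its children.
At expiry t=2: V(2,0)=0.0000, V(2,1)=44.8080, V(2,2)=223.5984
Node (1,0) S=155.2000: V=(p*·44.8080+(1−p*)·0.0000)/1.4=30.0054; Δ=(44.8080−0.0000)/(223.4880−124.1600)=0.4511; B=V−Δ·S=-40.0071
Node (1,1) S=279.3600: V=(p*·223.5984+(1−p*)·44.8080)/1.4=151.7314; Δ=(223.5984−44.8080)/(402.2784−223.4880)=1.0000; B=V−Δ·S=-127.6286
Node (0,0) S=194.0000: V=(p*·151.7314+(1−p*)·30.0054)/1.4=102.9454; Δ=(151.7314−30.0054)/(279.3600−155.2000)=0.9804; B=V−Δ·S=-87.2516
Self-financing check: at every node Δ·S+B equals the discounted successor values.

(0,0): Delta=0.9804 Bond=-87.2516
(1,0): Delta=0.4511 Bond=-40.0071
(1,1): Delta=1.0000 Bond=-127.6286
V0=102.9454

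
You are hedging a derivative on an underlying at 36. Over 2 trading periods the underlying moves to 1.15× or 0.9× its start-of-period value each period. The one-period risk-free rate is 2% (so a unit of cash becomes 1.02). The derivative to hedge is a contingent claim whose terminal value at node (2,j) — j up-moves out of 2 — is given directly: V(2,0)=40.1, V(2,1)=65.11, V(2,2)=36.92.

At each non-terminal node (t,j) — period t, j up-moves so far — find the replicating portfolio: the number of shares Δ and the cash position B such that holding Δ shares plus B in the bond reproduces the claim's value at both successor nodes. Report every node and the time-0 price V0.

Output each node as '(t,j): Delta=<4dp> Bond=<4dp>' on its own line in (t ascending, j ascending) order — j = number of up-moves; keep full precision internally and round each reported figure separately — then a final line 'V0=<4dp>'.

Since d<R<u, set p* = (R−d)/(u−d) = 0.4800; price each node as the discounted p*-expectation of its children.
Terminal values V(2,·): V(2,0)=40.1000, V(2,1)=65.1100, V(2,2)=36.9200
(1,0): S=32.4000. Δ = (V_up−V_dn)/(S_up−S_dn) = (65.1100−40.1000)/(37.2600−29.1600) = 3.0877. V = [p*·65.1100 + (1−p*)·40.1000]/1.02 = 51.0831. B = V − Δ·S = -48.9569.
(1,1): S=41.4000. Δ = (V_up−V_dn)/(S_up−S_dn) = (36.9200−65.1100)/(47.6100−37.2600) = -2.7237. V = [p*·36.9200 + (1−p*)·65.1100]/1.02 = 50.5675. B = V − Δ·S = 163.3275.
(0,0): S=36.0000. Δ = (V_up−V_dn)/(S_up−S_dn) = (50.5675−51.0831)/(41.4000−32.4000) = -0.0573. V = [p*·50.5675 + (1−p*)·51.0831]/1.02 = 49.8388. B = V − Δ·S = 51.9016.
Self-financing check: at every node Δ·S+B equals the discounted successor values.

(0,0): Delta=-0.0573 Bond=51.9016
(1,0): Delta=3.0877 Bond=-48.9569
(1,1): Delta=-2.7237 Bond=163.3275
V0=49.8388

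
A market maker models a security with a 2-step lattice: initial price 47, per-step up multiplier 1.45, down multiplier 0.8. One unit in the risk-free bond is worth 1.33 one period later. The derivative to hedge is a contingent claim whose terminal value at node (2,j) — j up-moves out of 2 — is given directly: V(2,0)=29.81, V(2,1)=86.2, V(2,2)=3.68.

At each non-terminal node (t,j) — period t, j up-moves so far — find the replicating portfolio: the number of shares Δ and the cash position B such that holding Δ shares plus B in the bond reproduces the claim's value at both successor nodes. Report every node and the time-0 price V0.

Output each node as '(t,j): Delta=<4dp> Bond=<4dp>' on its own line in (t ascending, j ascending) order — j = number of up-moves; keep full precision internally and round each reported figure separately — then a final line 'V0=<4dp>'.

Under the risk-neutral measure, an up-move has probability p* = (R−d)/(u−d) = 0.8154 and values discount at R = 1.33.
At expiry t=2: V(2,0)=29.8100, V(2,1)=86.2000, V(2,2)=3.6800
Node (1,0) S=37.6000: V=(p*·86.2000+(1−p*)·29.8100)/1.33=56.9846; Δ=(86.2000−29.8100)/(54.5200−30.0800)=2.3073; B=V−Δ·S=-29.7692
Node (1,1) S=68.1500: V=(p*·3.6800+(1−p*)·86.2000)/1.33=14.2214; Δ=(3.6800−86.2000)/(98.8175−54.5200)=-1.8629; B=V−Δ·S=141.1752
Node (0,0) S=47.0000: V=(p*·14.2214+(1−p*)·56.9846)/1.33=16.6287; Δ=(14.2214−56.9846)/(68.1500−37.6000)=-1.3998; B=V−Δ·S=82.4182
Check: Δ(0,0)·S0 + B(0,0) = 16.6287 = V0.

(0,0): Delta=-1.3998 Bond=82.4182
(1,0): Delta=2.3073 Bond=-29.7692
(1,1): Delta=-1.8629 Bond=141.1752
V0=16.6287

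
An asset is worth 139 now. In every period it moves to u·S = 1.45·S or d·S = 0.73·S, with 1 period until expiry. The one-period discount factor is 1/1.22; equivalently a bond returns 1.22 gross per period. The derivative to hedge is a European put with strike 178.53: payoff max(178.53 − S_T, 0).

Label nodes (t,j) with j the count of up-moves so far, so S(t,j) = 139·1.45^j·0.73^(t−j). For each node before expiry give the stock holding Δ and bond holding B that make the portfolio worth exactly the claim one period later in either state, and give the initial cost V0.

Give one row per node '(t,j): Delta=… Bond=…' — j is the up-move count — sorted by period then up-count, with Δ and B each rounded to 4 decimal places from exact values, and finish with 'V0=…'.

Risk-neutral probability p* = (R−d)/(u−d) = (1.22−0.73)/(1.45−0.73) = 0.6806.
Terminal values V(1,·): V(1,0)=77.0600, V(1,1)=0.0000
(0,0): S=139.0000. Δ = (V_up−V_dn)/(S_up−S_dn) = (0.0000−77.0600)/(201.5500−101.4700) = -0.7700. V = [p*·0.0000 + (1−p*)·77.0600]/1.22 = 20.1774. B = V − Δ·S = 127.2051.
Root portfolio cost Δ·139+B reproduces V0=20.1774.

(0,0): Delta=-0.7700 Bond=127.2051
V0=20.1774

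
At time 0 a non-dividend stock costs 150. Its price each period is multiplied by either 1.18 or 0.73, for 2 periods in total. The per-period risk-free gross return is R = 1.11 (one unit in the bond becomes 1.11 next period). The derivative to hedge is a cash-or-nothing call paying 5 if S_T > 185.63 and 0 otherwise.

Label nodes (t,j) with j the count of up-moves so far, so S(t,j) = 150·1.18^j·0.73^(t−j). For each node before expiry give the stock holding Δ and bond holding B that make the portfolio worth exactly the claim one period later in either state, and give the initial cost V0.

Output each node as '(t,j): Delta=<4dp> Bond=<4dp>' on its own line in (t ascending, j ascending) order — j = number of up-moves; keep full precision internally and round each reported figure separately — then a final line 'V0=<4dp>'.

Risk-neutral probability p* = (R−d)/(u−d) = (1.11−0.73)/(1.18−0.73) = 0.8444.
Payoff layer (t=2): V(2,0)=0.0000, V(2,1)=0.0000, V(2,2)=5.0000
(1,0): S=109.5000. Δ = (V_up−V_dn)/(S_up−S_dn) = (0.0000−0.0000)/(129.2100−79.9350) = 0.0000. V = [p*·0.0000 + (1−p*)·0.0000]/1.11 = 0.0000. B = V − Δ·S = 0.0000.
(1,1): S=177.0000. Δ = (V_up−V_dn)/(S_up−S_dn) = (5.0000−0.0000)/(208.8600−129.2100) = 0.0628. V = [p*·5.0000 + (1−p*)·0.0000]/1.11 = 3.8038. B = V − Δ·S = -7.3073.
(0,0): S=150.0000. Δ = (V_up−V_dn)/(S_up−S_dn) = (3.8038−0.0000)/(177.0000−109.5000) = 0.0564. V = [p*·3.8038 + (1−p*)·0.0000]/1.11 = 2.8938. B = V − Δ·S = -5.5591.
Check: Δ(0,0)·S0 + B(0,0) = 2.8938 = V0.

(0,0): Delta=0.0564 Bond=-5.5591
(1,0): Delta=0.0000 Bond=0.0000
(1,1): Delta=0.0628 Bond=-7.3073
V0=2.8938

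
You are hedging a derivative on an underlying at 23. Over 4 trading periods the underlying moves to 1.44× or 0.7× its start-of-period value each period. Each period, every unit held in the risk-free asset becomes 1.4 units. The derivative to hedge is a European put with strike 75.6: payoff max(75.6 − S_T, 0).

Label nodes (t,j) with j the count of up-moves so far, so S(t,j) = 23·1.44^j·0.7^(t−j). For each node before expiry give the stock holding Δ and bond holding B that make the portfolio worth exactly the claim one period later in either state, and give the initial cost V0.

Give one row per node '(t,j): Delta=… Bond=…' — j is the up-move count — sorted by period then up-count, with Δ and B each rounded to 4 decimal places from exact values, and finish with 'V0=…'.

Under the risk-neutral measure, an up-move has probability p* = (R−d)/(u−d) = 0.9459 and values discount at R = 1.4.
Payoff layer (t=4): V(4,0)=70.0777, V(4,1)=64.2398, V(4,2)=52.2305, V(4,3)=27.5257, V(4,4)=0.0000
(3,0): S=7.8890. Δ = (V_up−V_dn)/(S_up−S_dn) = (64.2398−70.0777)/(11.3602−5.5223) = -1.0000. V = [p*·64.2398 + (1−p*)·70.0777]/1.4 = 46.1110. B = V − Δ·S = 54.0000.
(3,1): S=16.2288. Δ = (V_up−V_dn)/(S_up−S_dn) = (52.2305−64.2398)/(23.3695−11.3602) = -1.0000. V = [p*·52.2305 + (1−p*)·64.2398]/1.4 = 37.7712. B = V − Δ·S = 54.0000.
(3,2): S=33.3850. Δ = (V_up−V_dn)/(S_up−S_dn) = (27.5257−52.2305)/(48.0743−23.3695) = -1.0000. V = [p*·27.5257 + (1−p*)·52.2305]/1.4 = 20.6150. B = V − Δ·S = 54.0000.
(3,3): S=68.6776. Δ = (V_up−V_dn)/(S_up−S_dn) = (0.0000−27.5257)/(98.8958−48.0743) = -0.5416. V = [p*·0.0000 + (1−p*)·27.5257]/1.4 = 1.0628. B = V − Δ·S = 38.2596.
(2,0): S=11.2700. Δ = (V_up−V_dn)/(S_up−S_dn) = (37.7712−46.1110)/(16.2288−7.8890) = -1.0000. V = [p*·37.7712 + (1−p*)·46.1110]/1.4 = 27.3014. B = V − Δ·S = 38.5714.
(2,1): S=23.1840. Δ = (V_up−V_dn)/(S_up−S_dn) = (20.6150−37.7712)/(33.3850−16.2288) = -1.0000. V = [p*·20.6150 + (1−p*)·37.7712]/1.4 = 15.3874. B = V − Δ·S = 38.5714.
(2,2): S=47.6928. Δ = (V_up−V_dn)/(S_up−S_dn) = (1.0628−20.6150)/(68.6776−33.3850) = -0.5540. V = [p*·1.0628 + (1−p*)·20.6150]/1.4 = 1.5140. B = V − Δ·S = 27.9360.
(1,0): S=16.1000. Δ = (V_up−V_dn)/(S_up−S_dn) = (15.3874−27.3014)/(23.1840−11.2700) = -1.0000. V = [p*·15.3874 + (1−p*)·27.3014]/1.4 = 11.4510. B = V − Δ·S = 27.5510.
(1,1): S=33.1200. Δ = (V_up−V_dn)/(S_up−S_dn) = (1.5140−15.3874)/(47.6928−23.1840) = -0.5661. V = [p*·1.5140 + (1−p*)·15.3874]/1.4 = 1.6171. B = V − Δ·S = 20.3649.
(0,0): S=23.0000. Δ = (V_up−V_dn)/(S_up−S_dn) = (1.6171−11.4510)/(33.1200−16.1000) = -0.5778. V = [p*·1.6171 + (1−p*)·11.4510]/1.4 = 1.5348. B = V − Δ·S = 14.8238.
Self-financing check: at every node Δ·S+B equals the discounted successor values.

(0,0): Delta=-0.5778 Bond=14.8238
(1,0): Delta=-1.0000 Bond=27.5510
(1,1): Delta=-0.5661 Bond=20.3649
(2,0): Delta=-1.0000 Bond=38.5714
(2,1): Delta=-1.0000 Bond=38.5714
(2,2): Delta=-0.5540 Bond=27.9360
(3,0): Delta=-1.0000 Bond=54.0000
(3,1): Delta=-1.0000 Bond=54.0000
(3,2): Delta=-1.0000 Bond=54.0000
(3,3): Delta=-0.5416 Bond=38.2596
V0=1.5348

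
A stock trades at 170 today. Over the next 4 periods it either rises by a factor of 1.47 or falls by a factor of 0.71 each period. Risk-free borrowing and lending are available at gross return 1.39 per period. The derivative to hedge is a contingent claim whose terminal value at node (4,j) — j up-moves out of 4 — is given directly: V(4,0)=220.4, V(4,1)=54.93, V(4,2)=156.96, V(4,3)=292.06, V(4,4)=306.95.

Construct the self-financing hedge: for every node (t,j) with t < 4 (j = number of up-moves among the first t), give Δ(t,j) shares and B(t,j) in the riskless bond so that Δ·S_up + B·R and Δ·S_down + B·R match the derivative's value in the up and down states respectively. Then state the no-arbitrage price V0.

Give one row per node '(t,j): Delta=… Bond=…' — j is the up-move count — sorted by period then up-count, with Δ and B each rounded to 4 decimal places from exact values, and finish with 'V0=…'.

Under the risk-neutral measure, an up-move has probability p* = (R−d)/(u−d) = 0.8947 and values discount at R = 1.39.
Terminal values V(4,·): V(4,0)=220.4000, V(4,1)=54.9300, V(4,2)=156.9600, V(4,3)=292.0600, V(4,4)=306.9500
(3,0): S=60.8449. Δ = (V_up−V_dn)/(S_up−S_dn) = (54.9300−220.4000)/(89.4420−43.1999) = -3.5783. V = [p*·54.9300 + (1−p*)·220.4000]/1.39 = 52.0488. B = V − Δ·S = 269.7725.
(3,1): S=125.9746. Δ = (V_up−V_dn)/(S_up−S_dn) = (156.9600−54.9300)/(185.1826−89.4420) = 1.0657. V = [p*·156.9600 + (1−p*)·54.9300]/1.39 = 105.1942. B = V − Δ·S = -29.0558.
(3,2): S=260.8206. Δ = (V_up−V_dn)/(S_up−S_dn) = (292.0600−156.9600)/(383.4063−185.1826) = 0.6816. V = [p*·292.0600 + (1−p*)·156.9600]/1.39 = 199.8841. B = V − Δ·S = 22.1210.
(3,3): S=540.0089. Δ = (V_up−V_dn)/(S_up−S_dn) = (306.9500−292.0600)/(793.8131−383.4063) = 0.0363. V = [p*·306.9500 + (1−p*)·292.0600]/1.39 = 219.6997. B = V − Δ·S = 200.1076.
(2,0): S=85.6970. Δ = (V_up−V_dn)/(S_up−S_dn) = (105.1942−52.0488)/(125.9746−60.8449) = 0.8160. V = [p*·105.1942 + (1−p*)·52.0488]/1.39 = 71.6547. B = V − Δ·S = 1.7265.
(2,1): S=177.4290. Δ = (V_up−V_dn)/(S_up−S_dn) = (199.8841−105.1942)/(260.8206−125.9746) = 0.7022. V = [p*·199.8841 + (1−p*)·105.1942]/1.39 = 136.6308. B = V − Δ·S = 12.0388.
(2,2): S=367.3530. Δ = (V_up−V_dn)/(S_up−S_dn) = (219.6997−199.8841)/(540.0089−260.8206) = 0.0710. V = [p*·219.6997 + (1−p*)·199.8841]/1.39 = 156.5567. B = V − Δ·S = 130.4836.
(1,0): S=120.7000. Δ = (V_up−V_dn)/(S_up−S_dn) = (136.6308−71.6547)/(177.4290−85.6970) = 0.7083. V = [p*·136.6308 + (1−p*)·71.6547]/1.39 = 93.3750. B = V − Δ·S = 7.8801.
(1,1): S=249.9000. Δ = (V_up−V_dn)/(S_up−S_dn) = (156.5567−136.6308)/(367.3530−177.4290) = 0.1049. V = [p*·156.5567 + (1−p*)·136.6308]/1.39 = 111.1218. B = V − Δ·S = 84.9034.
(0,0): S=170.0000. Δ = (V_up−V_dn)/(S_up−S_dn) = (111.1218−93.3750)/(249.9000−120.7000) = 0.1374. V = [p*·111.1218 + (1−p*)·93.3750]/1.39 = 78.5998. B = V − Δ·S = 55.2487.
Root portfolio cost Δ·170+B reproduces V0=78.5998.

(0,0): Delta=0.1374 Bond=55.2487
(1,0): Delta=0.7083 Bond=7.8801
(1,1): Delta=0.1049 Bond=84.9034
(2,0): Delta=0.8160 Bond=1.7265
(2,1): Delta=0.7022 Bond=12.0388
(2,2): Delta=0.0710 Bond=130.4836
(3,0): Delta=-3.5783 Bond=269.7725
(3,1): Delta=1.0657 Bond=-29.0558
(3,2): Delta=0.6816 Bond=22.1210
(3,3): Delta=0.0363 Bond=200.1076
V0=78.5998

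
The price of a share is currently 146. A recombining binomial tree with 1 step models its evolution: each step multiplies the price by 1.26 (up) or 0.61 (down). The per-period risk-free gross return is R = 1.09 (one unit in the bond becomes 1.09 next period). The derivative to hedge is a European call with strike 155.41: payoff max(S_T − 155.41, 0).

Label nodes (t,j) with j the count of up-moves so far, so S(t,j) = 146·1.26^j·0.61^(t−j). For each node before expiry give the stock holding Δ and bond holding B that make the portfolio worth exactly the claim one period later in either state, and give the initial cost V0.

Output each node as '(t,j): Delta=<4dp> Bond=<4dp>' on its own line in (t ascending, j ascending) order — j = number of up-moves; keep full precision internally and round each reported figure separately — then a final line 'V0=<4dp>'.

(0,0): Delta=0.3008 Bond=-24.5808
V0=19.3423

The replicating-portfolio and risk-neutral prices coincide; use p* = (1.09−0.61)/(1.26−0.61) = 0.7385 for the latter.
At expiry t=1: V(1,0)=0.0000, V(1,1)=28.5500
Node (0,0) S=146.0000: V=(p*·28.5500+(1−p*)·0.0000)/1.09=19.3423; Δ=(28.5500−0.0000)/(183.9600−89.0600)=0.3008; B=V−Δ·S=-24.5808
The time-0 hedge costs 19.3423, which is the no-arbitrage price.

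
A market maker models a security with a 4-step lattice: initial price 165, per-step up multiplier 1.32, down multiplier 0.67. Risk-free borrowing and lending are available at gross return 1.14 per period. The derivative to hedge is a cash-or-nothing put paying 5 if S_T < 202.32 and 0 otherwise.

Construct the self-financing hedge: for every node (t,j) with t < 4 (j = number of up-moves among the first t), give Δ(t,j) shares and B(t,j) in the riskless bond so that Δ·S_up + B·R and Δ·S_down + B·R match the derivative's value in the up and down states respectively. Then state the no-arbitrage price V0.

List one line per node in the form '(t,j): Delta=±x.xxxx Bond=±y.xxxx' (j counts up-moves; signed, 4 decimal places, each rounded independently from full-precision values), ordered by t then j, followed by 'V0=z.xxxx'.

(0,0): Delta=-0.0137 Bond=3.1667
(1,0): Delta=-0.0280 Bond=5.1937
(1,1): Delta=-0.0109 Bond=3.0035
(2,0): Delta=0.0000 Bond=3.8473
(2,1): Delta=-0.0334 Bond=6.7149
(2,2): Delta=-0.0065 Bond=2.1636
(3,0): Delta=0.0000 Bond=4.3860
(3,1): Delta=0.0000 Bond=4.3860
(3,2): Delta=-0.0399 Bond=8.9069
(3,3): Delta=0.0000 Bond=0.0000
V0=0.9114

Risk-neutral probability p* = (R−d)/(u−d) = (1.14−0.67)/(1.32−0.67) = 0.7231.
At expiry t=4: V(4,0)=5.0000, V(4,1)=5.0000, V(4,2)=5.0000, V(4,3)=0.0000, V(4,4)=0.0000
  t=3,j=0: stock 49.6259 → up 65.5062 (V=5.0000), down 33.2493 (V=5.0000). Price 4.3860; hedge Δ=0.0000, bond B=4.3860.
  t=3,j=1: stock 97.7704 → up 129.0570 (V=5.0000), down 65.5062 (V=5.0000). Price 4.3860; hedge Δ=0.0000, bond B=4.3860.
  t=3,j=2: stock 192.6223 → up 254.2615 (V=0.0000), down 129.0570 (V=5.0000). Price 1.2146; hedge Δ=-0.0399, bond B=8.9069.
  t=3,j=3: stock 379.4947 → up 500.9330 (V=0.0000), down 254.2615 (V=0.0000). Price 0.0000; hedge Δ=0.0000, bond B=0.0000.
  t=2,j=0: stock 74.0685 → up 97.7704 (V=4.3860), down 49.6259 (V=4.3860). Price 3.8473; hedge Δ=0.0000, bond B=3.8473.
  t=2,j=1: stock 145.9260 → up 192.6223 (V=1.2146), down 97.7704 (V=4.3860). Price 1.8358; hedge Δ=-0.0334, bond B=6.7149.
  t=2,j=2: stock 287.4960 → up 379.4947 (V=0.0000), down 192.6223 (V=1.2146). Price 0.2950; hedge Δ=-0.0065, bond B=2.1636.
  t=1,j=0: stock 110.5500 → up 145.9260 (V=1.8358), down 74.0685 (V=3.8473). Price 2.0990; hedge Δ=-0.0280, bond B=5.1937.
  t=1,j=1: stock 217.8000 → up 287.4960 (V=0.2950), down 145.9260 (V=1.8358). Price 0.6331; hedge Δ=-0.0109, bond B=3.0035.
  t=0,j=0: stock 165.0000 → up 217.8000 (V=0.6331), down 110.5500 (V=2.0990). Price 0.9114; hedge Δ=-0.0137, bond B=3.1667.
The time-0 hedge costs 0.9114, which is the no-arbitrage price.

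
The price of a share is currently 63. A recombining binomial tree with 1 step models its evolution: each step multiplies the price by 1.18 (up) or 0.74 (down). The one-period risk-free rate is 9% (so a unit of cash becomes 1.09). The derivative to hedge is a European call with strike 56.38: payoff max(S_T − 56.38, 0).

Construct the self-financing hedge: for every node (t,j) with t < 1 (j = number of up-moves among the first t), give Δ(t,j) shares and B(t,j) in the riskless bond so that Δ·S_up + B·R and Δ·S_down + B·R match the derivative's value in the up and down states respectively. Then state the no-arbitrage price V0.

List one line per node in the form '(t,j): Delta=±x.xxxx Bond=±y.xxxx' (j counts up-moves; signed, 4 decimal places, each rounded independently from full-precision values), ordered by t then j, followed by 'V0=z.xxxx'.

(0,0): Delta=0.6479 Bond=-27.7114
V0=13.1068

Under the risk-neutral measure, an up-move has probability p* = (R−d)/(u−d) = 0.7955 and values discount at R = 1.09.
Terminal payoffs: V(1,0)=0.0000, V(1,1)=17.9600
  t=0,j=0: stock 63.0000 → up 74.3400 (V=17.9600), down 46.6200 (V=0.0000). Price 13.1068; hedge Δ=0.6479, bond B=-27.7114.
Root portfolio cost Δ·63+B reproduces V0=13.1068.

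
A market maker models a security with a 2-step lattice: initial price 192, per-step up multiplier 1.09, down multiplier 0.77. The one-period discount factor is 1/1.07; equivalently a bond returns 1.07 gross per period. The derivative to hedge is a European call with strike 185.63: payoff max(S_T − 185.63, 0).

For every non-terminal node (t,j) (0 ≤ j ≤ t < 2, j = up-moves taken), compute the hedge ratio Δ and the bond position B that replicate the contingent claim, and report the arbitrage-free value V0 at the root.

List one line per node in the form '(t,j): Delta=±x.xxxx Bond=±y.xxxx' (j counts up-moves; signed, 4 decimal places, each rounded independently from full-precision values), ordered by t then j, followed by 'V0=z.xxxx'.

The replicating-portfolio and risk-neutral prices coincide; use p* = (1.07−0.77)/(1.09−0.77) = 0.9375 for the latter.
Terminal values V(2,·): V(2,0)=0.0000, V(2,1)=0.0000, V(2,2)=42.4852
(1,0): S=147.8400. Δ = (V_up−V_dn)/(S_up−S_dn) = (0.0000−0.0000)/(161.1456−113.8368) = 0.0000. V = [p*·0.0000 + (1−p*)·0.0000]/1.07 = 0.0000. B = V − Δ·S = 0.0000.
(1,1): S=209.2800. Δ = (V_up−V_dn)/(S_up−S_dn) = (42.4852−0.0000)/(228.1152−161.1456) = 0.6344. V = [p*·42.4852 + (1−p*)·0.0000]/1.07 = 37.2242. B = V − Δ·S = -95.5421.
(0,0): S=192.0000. Δ = (V_up−V_dn)/(S_up−S_dn) = (37.2242−0.0000)/(209.2800−147.8400) = 0.6059. V = [p*·37.2242 + (1−p*)·0.0000]/1.07 = 32.6146. B = V − Δ·S = -83.7109.
The time-0 hedge costs 32.6146, which is the no-arbitrage price.

(0,0): Delta=0.6059 Bond=-83.7109
(1,0): Delta=0.0000 Bond=0.0000
(1,1): Delta=0.6344 Bond=-95.5421
V0=32.6146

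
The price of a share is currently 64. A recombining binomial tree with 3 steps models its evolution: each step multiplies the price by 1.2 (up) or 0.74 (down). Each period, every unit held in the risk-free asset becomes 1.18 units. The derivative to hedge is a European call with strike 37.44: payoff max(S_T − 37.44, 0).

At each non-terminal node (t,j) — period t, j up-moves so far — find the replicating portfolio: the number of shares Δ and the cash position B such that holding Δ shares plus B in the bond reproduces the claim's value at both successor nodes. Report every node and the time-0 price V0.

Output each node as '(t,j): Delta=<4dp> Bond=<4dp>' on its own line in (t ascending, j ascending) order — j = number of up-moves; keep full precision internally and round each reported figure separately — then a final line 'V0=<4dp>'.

(0,0): Delta=0.9995 Bond=-22.7526
(1,0): Delta=0.9805 Bond=-25.9516
(1,1): Delta=1.0000 Bond=-26.8888
(2,0): Delta=0.2863 Bond=-6.2926
(2,1): Delta=1.0000 Bond=-31.7288
(2,2): Delta=1.0000 Bond=-31.7288
V0=41.2134

Risk-neutral probability p* = (R−d)/(u−d) = (1.18−0.74)/(1.2−0.74) = 0.9565.
Payoff layer (t=3): V(3,0)=0.0000, V(3,1)=4.6157, V(3,2)=30.7584, V(3,3)=73.1520
Node (2,0) S=35.0464: V=(p*·4.6157+(1−p*)·0.0000)/1.18=3.7415; Δ=(4.6157−0.0000)/(42.0557−25.9343)=0.2863; B=V−Δ·S=-6.2926
Node (2,1) S=56.8320: V=(p*·30.7584+(1−p*)·4.6157)/1.18=25.1032; Δ=(30.7584−4.6157)/(68.1984−42.0557)=1.0000; B=V−Δ·S=-31.7288
Node (2,2) S=92.1600: V=(p*·73.1520+(1−p*)·30.7584)/1.18=60.4312; Δ=(73.1520−30.7584)/(110.5920−68.1984)=1.0000; B=V−Δ·S=-31.7288
Node (1,0) S=47.3600: V=(p*·25.1032+(1−p*)·3.7415)/1.18=20.4868; Δ=(25.1032−3.7415)/(56.8320−35.0464)=0.9805; B=V−Δ·S=-25.9516
Node (1,1) S=76.8000: V=(p*·60.4312+(1−p*)·25.1032)/1.18=49.9112; Δ=(60.4312−25.1032)/(92.1600−56.8320)=1.0000; B=V−Δ·S=-26.8888
Node (0,0) S=64.0000: V=(p*·49.9112+(1−p*)·20.4868)/1.18=41.2134; Δ=(49.9112−20.4868)/(76.8000−47.3600)=0.9995; B=V−Δ·S=-22.7526
Self-financing check: at every node Δ·S+B equals the discounted successor values.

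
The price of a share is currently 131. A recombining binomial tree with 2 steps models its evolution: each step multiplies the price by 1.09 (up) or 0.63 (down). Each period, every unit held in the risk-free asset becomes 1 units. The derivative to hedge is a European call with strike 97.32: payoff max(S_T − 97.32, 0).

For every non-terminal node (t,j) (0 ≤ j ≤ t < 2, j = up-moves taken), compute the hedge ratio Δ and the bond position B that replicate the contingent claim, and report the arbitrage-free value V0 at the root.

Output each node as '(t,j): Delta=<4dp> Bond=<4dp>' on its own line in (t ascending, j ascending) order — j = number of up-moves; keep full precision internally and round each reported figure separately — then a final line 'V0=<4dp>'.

(0,0): Delta=0.7785 Bond=-64.2469
(1,0): Delta=0.0000 Bond=0.0000
(1,1): Delta=0.8879 Bond=-79.8746
V0=37.7323

Risk-neutral probability p* = (R−d)/(u−d) = (1−0.63)/(1.09−0.63) = 0.8043.
Payoff layer (t=2): V(2,0)=0.0000, V(2,1)=0.0000, V(2,2)=58.3211
(1,0): S=82.5300. Δ = (V_up−V_dn)/(S_up−S_dn) = (0.0000−0.0000)/(89.9577−51.9939) = 0.0000. V = [p*·0.0000 + (1−p*)·0.0000]/1 = 0.0000. B = V − Δ·S = 0.0000.
(1,1): S=142.7900. Δ = (V_up−V_dn)/(S_up−S_dn) = (58.3211−0.0000)/(155.6411−89.9577) = 0.8879. V = [p*·58.3211 + (1−p*)·0.0000]/1 = 46.9105. B = V − Δ·S = -79.8746.
(0,0): S=131.0000. Δ = (V_up−V_dn)/(S_up−S_dn) = (46.9105−0.0000)/(142.7900−82.5300) = 0.7785. V = [p*·46.9105 + (1−p*)·0.0000]/1 = 37.7323. B = V − Δ·S = -64.2469.
Each (Δ,B) replicates both successor values, so the strategy is self-financing and V0 is arbitrage-free.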